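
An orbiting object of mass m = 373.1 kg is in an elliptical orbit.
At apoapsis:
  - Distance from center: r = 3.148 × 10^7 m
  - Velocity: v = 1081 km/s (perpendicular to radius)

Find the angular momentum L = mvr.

Convert to SI: v = 1081 km/s = 1.081e+06 m/s.
Since v is perpendicular to r, L = m · v · r.
L = 373.1 · 1.081e+06 · 3.148e+07 kg·m²/s ≈ 1.27e+16 kg·m²/s.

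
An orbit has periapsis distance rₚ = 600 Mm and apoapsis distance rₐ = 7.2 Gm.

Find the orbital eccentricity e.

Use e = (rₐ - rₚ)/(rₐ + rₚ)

Convert to SI: rₚ = 600 Mm = 6e+08 m; rₐ = 7.2 Gm = 7.2e+09 m.
e = (rₐ − rₚ) / (rₐ + rₚ).
e = (7.2e+09 − 6e+08) / (7.2e+09 + 6e+08) = 6.6e+09 / 7.8e+09 ≈ 0.8462.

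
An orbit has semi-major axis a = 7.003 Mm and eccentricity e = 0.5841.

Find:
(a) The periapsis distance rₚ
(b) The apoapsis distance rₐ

Convert to SI: a = 7.003 Mm = 7.003e+06 m.
(a) rₚ = a(1 − e) = 7.003e+06 · (1 − 0.5841) = 7.003e+06 · 0.4159 ≈ 2.913e+06 m = 2.913 Mm.
(b) rₐ = a(1 + e) = 7.003e+06 · (1 + 0.5841) = 7.003e+06 · 1.5841 ≈ 1.109e+07 m = 11.09 Mm.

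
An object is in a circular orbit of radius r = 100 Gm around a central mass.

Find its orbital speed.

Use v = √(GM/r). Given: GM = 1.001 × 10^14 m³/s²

Convert to SI: r = 100 Gm = 1e+11 m.
For a circular orbit, gravity supplies the centripetal force, so v = √(GM / r).
v = √(1.001e+14 / 1e+11) m/s ≈ 31.64 m/s = 31.64 m/s.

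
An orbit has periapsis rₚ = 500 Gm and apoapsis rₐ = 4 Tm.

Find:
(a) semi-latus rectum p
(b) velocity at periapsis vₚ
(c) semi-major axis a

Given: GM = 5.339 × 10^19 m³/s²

Convert to SI: rₚ = 500 Gm = 5e+11 m; rₐ = 4 Tm = 4e+12 m.
(a) From a = (rₚ + rₐ)/2 = 2.25e+12 m and e = (rₐ − rₚ)/(rₐ + rₚ) = 0.777778, p = a(1 − e²) = 2.25e+12 · (1 − (0.777778)²) ≈ 8.889e+11 m
(b) With a = (rₚ + rₐ)/2 = 2.25e+12 m, vₚ = √(GM (2/rₚ − 1/a)) = √(5.339e+19 · (2/5e+11 − 1/2.25e+12)) m/s ≈ 1.378e+04 m/s
(c) a = (rₚ + rₐ)/2 = (5e+11 + 4e+12)/2 ≈ 2.25e+12 m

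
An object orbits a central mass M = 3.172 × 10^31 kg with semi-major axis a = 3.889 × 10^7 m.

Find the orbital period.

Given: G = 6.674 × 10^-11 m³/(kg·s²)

GM = G · M = 6.674e-11 · 3.172e+31 = 2.11699e+21 m³/s².
Kepler's third law: T = 2π √(a³ / GM).
Substituting a = 3.889e+07 m and GM = 2.11699e+21 m³/s²:
T = 2π √((3.889e+07)³ / 2.11699e+21) s
T ≈ 33.12 s = 33.12 seconds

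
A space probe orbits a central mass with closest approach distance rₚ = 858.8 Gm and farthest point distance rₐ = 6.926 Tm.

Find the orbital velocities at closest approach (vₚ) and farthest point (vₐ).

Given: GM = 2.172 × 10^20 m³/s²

Convert to SI: rₚ = 858.8 Gm = 8.588e+11 m; rₐ = 6.926 Tm = 6.926e+12 m.
Use the vis-viva equation v² = GM(2/r − 1/a) with a = (rₚ + rₐ)/2 = (8.588e+11 + 6.926e+12)/2 = 3.8924e+12 m.
vₚ = √(GM · (2/rₚ − 1/a)) = √(2.172e+20 · (2/8.588e+11 − 1/3.8924e+12)) m/s ≈ 2.121e+04 m/s = 21.21 km/s.
vₐ = √(GM · (2/rₐ − 1/a)) = √(2.172e+20 · (2/6.926e+12 − 1/3.8924e+12)) m/s ≈ 2630 m/s = 2.63 km/s.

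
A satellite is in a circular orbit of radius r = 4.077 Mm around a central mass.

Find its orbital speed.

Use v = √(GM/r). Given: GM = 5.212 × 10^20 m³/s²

Convert to SI: r = 4.077 Mm = 4.077e+06 m.
For a circular orbit, gravity supplies the centripetal force, so v = √(GM / r).
v = √(5.212e+20 / 4.077e+06) m/s ≈ 1.131e+07 m/s = 1.131e+04 km/s.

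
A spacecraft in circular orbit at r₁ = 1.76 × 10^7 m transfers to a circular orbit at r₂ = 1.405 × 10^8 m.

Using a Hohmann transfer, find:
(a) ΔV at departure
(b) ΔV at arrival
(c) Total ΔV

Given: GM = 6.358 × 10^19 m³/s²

Transfer semi-major axis: a_t = (r₁ + r₂)/2 = (1.76e+07 + 1.405e+08)/2 = 7.905e+07 m.
Circular speeds: v₁ = √(GM/r₁) = 1.90066e+06 m/s, v₂ = √(GM/r₂) = 672701 m/s.
Transfer speeds (vis-viva v² = GM(2/r − 1/a_t)): v₁ᵗ = 2.53391e+06 m/s, v₂ᵗ = 317415 m/s.
(a) ΔV₁ = |v₁ᵗ − v₁| ≈ 6.333e+05 m/s = 633.3 km/s.
(b) ΔV₂ = |v₂ − v₂ᵗ| ≈ 3.553e+05 m/s = 355.3 km/s.
(c) ΔV_total = ΔV₁ + ΔV₂ ≈ 9.885e+05 m/s = 988.5 km/s.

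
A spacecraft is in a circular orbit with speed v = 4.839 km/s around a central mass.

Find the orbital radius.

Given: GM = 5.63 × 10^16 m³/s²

Convert to SI: v = 4.839 km/s = 4839 m/s.
For a circular orbit, v² = GM / r, so r = GM / v².
r = 5.63e+16 / (4839)² m ≈ 2.404e+09 m = 2.404 × 10^9 m.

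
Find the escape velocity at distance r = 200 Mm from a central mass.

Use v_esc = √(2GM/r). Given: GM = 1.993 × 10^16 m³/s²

Convert to SI: r = 200 Mm = 2e+08 m.
Escape velocity comes from setting total energy to zero: ½v² − GM/r = 0 ⇒ v_esc = √(2GM / r).
v_esc = √(2 · 1.993e+16 / 2e+08) m/s ≈ 1.412e+04 m/s = 14.12 km/s.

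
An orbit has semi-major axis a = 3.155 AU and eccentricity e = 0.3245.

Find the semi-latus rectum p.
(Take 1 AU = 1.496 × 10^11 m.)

Convert to SI: a = 3.155 AU = 4.71988e+11 m.
p = a (1 − e²).
p = 4.71988e+11 · (1 − (0.3245)²) = 4.71988e+11 · 0.8947 ≈ 4.223e+11 m = 2.823 AU.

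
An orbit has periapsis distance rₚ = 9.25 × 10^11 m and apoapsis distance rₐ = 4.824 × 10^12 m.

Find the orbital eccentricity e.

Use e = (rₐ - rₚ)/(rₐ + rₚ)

e = (rₐ − rₚ) / (rₐ + rₚ).
e = (4.824e+12 − 9.25e+11) / (4.824e+12 + 9.25e+11) = 3.899e+12 / 5.749e+12 ≈ 0.6782.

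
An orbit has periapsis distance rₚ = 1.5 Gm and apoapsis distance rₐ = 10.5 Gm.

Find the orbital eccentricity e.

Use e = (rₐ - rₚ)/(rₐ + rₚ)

Convert to SI: rₚ = 1.5 Gm = 1.5e+09 m; rₐ = 10.5 Gm = 1.05e+10 m.
e = (rₐ − rₚ) / (rₐ + rₚ).
e = (1.05e+10 − 1.5e+09) / (1.05e+10 + 1.5e+09) = 9e+09 / 1.2e+10 ≈ 0.75.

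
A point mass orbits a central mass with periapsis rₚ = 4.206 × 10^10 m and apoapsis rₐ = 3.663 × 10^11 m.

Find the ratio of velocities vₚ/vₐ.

Conservation of angular momentum gives rₚvₚ = rₐvₐ, so vₚ/vₐ = rₐ/rₚ.
vₚ/vₐ = 3.663e+11 / 4.206e+10 ≈ 8.709.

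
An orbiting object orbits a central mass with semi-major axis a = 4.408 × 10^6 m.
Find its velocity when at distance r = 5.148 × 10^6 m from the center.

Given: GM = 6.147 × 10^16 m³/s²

Vis-viva: v = √(GM · (2/r − 1/a)).
2/r − 1/a = 2/5.148e+06 − 1/4.408e+06 = 1.6164e-07 m⁻¹.
v = √(6.147e+16 · 1.6164e-07) m/s ≈ 9.968e+04 m/s = 99.68 km/s.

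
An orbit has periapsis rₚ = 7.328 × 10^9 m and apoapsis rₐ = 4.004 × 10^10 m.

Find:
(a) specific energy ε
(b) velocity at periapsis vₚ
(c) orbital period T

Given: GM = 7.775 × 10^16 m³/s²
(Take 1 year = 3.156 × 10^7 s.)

(a) With a = (rₚ + rₐ)/2 = 2.3684e+10 m, ε = −GM/(2a) = −7.775e+16/(2 · 2.3684e+10) J/kg ≈ -1.641e+06 J/kg
(b) With a = (rₚ + rₐ)/2 = 2.3684e+10 m, vₚ = √(GM (2/rₚ − 1/a)) = √(7.775e+16 · (2/7.328e+09 − 1/2.3684e+10)) m/s ≈ 4235 m/s
(c) With a = (rₚ + rₐ)/2 = 2.3684e+10 m, T = 2π √(a³/GM) = 2π √((2.3684e+10)³/7.775e+16) s ≈ 8.213e+07 s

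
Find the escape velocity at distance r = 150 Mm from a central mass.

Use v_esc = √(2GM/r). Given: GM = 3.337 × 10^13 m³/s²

Convert to SI: r = 150 Mm = 1.5e+08 m.
Escape velocity comes from setting total energy to zero: ½v² − GM/r = 0 ⇒ v_esc = √(2GM / r).
v_esc = √(2 · 3.337e+13 / 1.5e+08) m/s ≈ 667 m/s = 667 m/s.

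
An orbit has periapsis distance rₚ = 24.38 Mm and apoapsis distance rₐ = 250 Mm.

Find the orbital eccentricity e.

Convert to SI: rₚ = 24.38 Mm = 2.438e+07 m; rₐ = 250 Mm = 2.5e+08 m.
e = (rₐ − rₚ) / (rₐ + rₚ).
e = (2.5e+08 − 2.438e+07) / (2.5e+08 + 2.438e+07) = 2.2562e+08 / 2.7438e+08 ≈ 0.8223.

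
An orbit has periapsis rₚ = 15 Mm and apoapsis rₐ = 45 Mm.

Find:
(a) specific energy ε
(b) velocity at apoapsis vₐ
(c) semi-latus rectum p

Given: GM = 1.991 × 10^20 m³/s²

Convert to SI: rₚ = 15 Mm = 1.5e+07 m; rₐ = 45 Mm = 4.5e+07 m.
(a) With a = (rₚ + rₐ)/2 = 3e+07 m, ε = −GM/(2a) = −1.991e+20/(2 · 3e+07) J/kg ≈ -3.318e+12 J/kg
(b) With a = (rₚ + rₐ)/2 = 3e+07 m, vₐ = √(GM (2/rₐ − 1/a)) = √(1.991e+20 · (2/4.5e+07 − 1/3e+07)) m/s ≈ 1.487e+06 m/s
(c) From a = (rₚ + rₐ)/2 = 3e+07 m and e = (rₐ − rₚ)/(rₐ + rₚ) = 0.5, p = a(1 − e²) = 3e+07 · (1 − (0.5)²) ≈ 2.25e+07 m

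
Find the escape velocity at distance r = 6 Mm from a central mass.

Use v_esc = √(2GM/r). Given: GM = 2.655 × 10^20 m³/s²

Convert to SI: r = 6 Mm = 6e+06 m.
Escape velocity comes from setting total energy to zero: ½v² − GM/r = 0 ⇒ v_esc = √(2GM / r).
v_esc = √(2 · 2.655e+20 / 6e+06) m/s ≈ 9.407e+06 m/s = 9407 km/s.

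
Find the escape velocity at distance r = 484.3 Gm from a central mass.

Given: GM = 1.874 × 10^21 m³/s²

Convert to SI: r = 484.3 Gm = 4.843e+11 m.
Escape velocity comes from setting total energy to zero: ½v² − GM/r = 0 ⇒ v_esc = √(2GM / r).
v_esc = √(2 · 1.874e+21 / 4.843e+11) m/s ≈ 8.797e+04 m/s = 87.97 km/s.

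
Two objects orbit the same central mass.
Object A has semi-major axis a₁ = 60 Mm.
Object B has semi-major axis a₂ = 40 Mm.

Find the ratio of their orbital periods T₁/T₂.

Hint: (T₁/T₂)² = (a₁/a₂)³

Convert to SI: a₁ = 60 Mm = 6e+07 m; a₂ = 40 Mm = 4e+07 m.
From Kepler's third law, (T₁/T₂)² = (a₁/a₂)³, so T₁/T₂ = (a₁/a₂)^(3/2).
a₁/a₂ = 6e+07 / 4e+07 = 1.5.
T₁/T₂ = (1.5)^(3/2) ≈ 1.837.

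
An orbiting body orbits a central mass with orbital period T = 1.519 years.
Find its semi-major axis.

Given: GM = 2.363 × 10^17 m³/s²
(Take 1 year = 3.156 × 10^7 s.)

Convert to SI: T = 1.519 years = 4.79396e+07 s.
Invert Kepler's third law: a = (GM · T² / (4π²))^(1/3).
Substituting T = 4.79396e+07 s and GM = 2.363e+17 m³/s²:
a = (2.363e+17 · (4.79396e+07)² / (4π²))^(1/3) m
a ≈ 2.396e+10 m = 2.396 × 10^10 m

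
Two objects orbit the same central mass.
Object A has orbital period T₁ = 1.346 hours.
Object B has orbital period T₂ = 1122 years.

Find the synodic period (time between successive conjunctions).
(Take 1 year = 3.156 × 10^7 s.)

Convert to SI: T₁ = 1.346 hours = 4845.6 s; T₂ = 1122 years = 3.54103e+10 s.
T_syn = |T₁ · T₂ / (T₁ − T₂)|.
T_syn = |4845.6 · 3.54103e+10 / (4845.6 − 3.54103e+10)| s ≈ 4846 s = 1.346 hours.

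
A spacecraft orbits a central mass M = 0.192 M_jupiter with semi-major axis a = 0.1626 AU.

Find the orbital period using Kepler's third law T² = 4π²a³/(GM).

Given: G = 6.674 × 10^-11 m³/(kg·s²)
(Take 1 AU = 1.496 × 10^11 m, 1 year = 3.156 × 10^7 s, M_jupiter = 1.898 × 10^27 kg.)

Convert to SI: a = 0.1626 AU = 2.4325e+10 m; M = 0.192 M_jupiter = 3.64416e+26 kg.
GM = G · M = 6.674e-11 · 3.64416e+26 = 2.43211e+16 m³/s².
Kepler's third law: T = 2π √(a³ / GM).
Substituting a = 2.4325e+10 m and GM = 2.43211e+16 m³/s²:
T = 2π √((2.4325e+10)³ / 2.43211e+16) s
T ≈ 1.529e+08 s = 4.843 years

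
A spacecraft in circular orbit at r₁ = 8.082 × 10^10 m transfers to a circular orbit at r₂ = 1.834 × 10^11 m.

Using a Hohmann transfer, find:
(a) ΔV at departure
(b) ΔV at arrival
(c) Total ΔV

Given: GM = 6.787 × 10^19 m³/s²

Transfer semi-major axis: a_t = (r₁ + r₂)/2 = (8.082e+10 + 1.834e+11)/2 = 1.3211e+11 m.
Circular speeds: v₁ = √(GM/r₁) = 28978.7 m/s, v₂ = √(GM/r₂) = 19237.1 m/s.
Transfer speeds (vis-viva v² = GM(2/r − 1/a_t)): v₁ᵗ = 34143.8 m/s, v₂ᵗ = 15046.3 m/s.
(a) ΔV₁ = |v₁ᵗ − v₁| ≈ 5165 m/s = 5.165 km/s.
(b) ΔV₂ = |v₂ − v₂ᵗ| ≈ 4191 m/s = 4.191 km/s.
(c) ΔV_total = ΔV₁ + ΔV₂ ≈ 9356 m/s = 9.356 km/s.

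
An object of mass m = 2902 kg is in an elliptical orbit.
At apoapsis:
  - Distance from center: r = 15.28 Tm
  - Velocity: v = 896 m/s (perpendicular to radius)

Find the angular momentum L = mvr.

Convert to SI: r = 15.28 Tm = 1.528e+13 m.
Since v is perpendicular to r, L = m · v · r.
L = 2902 · 896 · 1.528e+13 kg·m²/s ≈ 3.973e+19 kg·m²/s.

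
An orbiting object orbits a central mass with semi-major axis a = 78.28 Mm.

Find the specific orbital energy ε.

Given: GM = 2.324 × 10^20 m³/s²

Convert to SI: a = 78.28 Mm = 7.828e+07 m.
ε = −GM / (2a).
ε = −2.324e+20 / (2 · 7.828e+07) J/kg ≈ -1.484e+12 J/kg = -1484 GJ/kg.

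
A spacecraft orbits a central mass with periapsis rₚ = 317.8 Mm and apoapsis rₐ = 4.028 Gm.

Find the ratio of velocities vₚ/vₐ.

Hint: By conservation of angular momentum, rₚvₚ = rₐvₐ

Convert to SI: rₚ = 317.8 Mm = 3.178e+08 m; rₐ = 4.028 Gm = 4.028e+09 m.
Conservation of angular momentum gives rₚvₚ = rₐvₐ, so vₚ/vₐ = rₐ/rₚ.
vₚ/vₐ = 4.028e+09 / 3.178e+08 ≈ 12.67.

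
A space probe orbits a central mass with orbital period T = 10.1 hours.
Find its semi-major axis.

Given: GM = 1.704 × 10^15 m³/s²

Convert to SI: T = 10.1 hours = 36360 s.
Invert Kepler's third law: a = (GM · T² / (4π²))^(1/3).
Substituting T = 36360 s and GM = 1.704e+15 m³/s²:
a = (1.704e+15 · (36360)² / (4π²))^(1/3) m
a ≈ 3.85e+07 m = 3.85 × 10^7 m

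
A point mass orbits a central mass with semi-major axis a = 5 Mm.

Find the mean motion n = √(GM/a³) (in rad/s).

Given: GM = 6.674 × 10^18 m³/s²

Convert to SI: a = 5 Mm = 5e+06 m.
n = √(GM / a³).
n = √(6.674e+18 / (5e+06)³) rad/s ≈ 0.2311 rad/s.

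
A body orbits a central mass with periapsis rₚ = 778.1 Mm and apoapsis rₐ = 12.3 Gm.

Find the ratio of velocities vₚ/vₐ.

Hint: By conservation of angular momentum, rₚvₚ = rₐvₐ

Convert to SI: rₚ = 778.1 Mm = 7.781e+08 m; rₐ = 12.3 Gm = 1.23e+10 m.
Conservation of angular momentum gives rₚvₚ = rₐvₐ, so vₚ/vₐ = rₐ/rₚ.
vₚ/vₐ = 1.23e+10 / 7.781e+08 ≈ 15.81.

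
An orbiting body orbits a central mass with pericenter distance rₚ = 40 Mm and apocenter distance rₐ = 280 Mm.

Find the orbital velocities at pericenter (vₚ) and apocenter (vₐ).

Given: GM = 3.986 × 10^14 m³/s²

Convert to SI: rₚ = 40 Mm = 4e+07 m; rₐ = 280 Mm = 2.8e+08 m.
Use the vis-viva equation v² = GM(2/r − 1/a) with a = (rₚ + rₐ)/2 = (4e+07 + 2.8e+08)/2 = 1.6e+08 m.
vₚ = √(GM · (2/rₚ − 1/a)) = √(3.986e+14 · (2/4e+07 − 1/1.6e+08)) m/s ≈ 4176 m/s = 4.176 km/s.
vₐ = √(GM · (2/rₐ − 1/a)) = √(3.986e+14 · (2/2.8e+08 − 1/1.6e+08)) m/s ≈ 596.6 m/s = 596.6 m/s.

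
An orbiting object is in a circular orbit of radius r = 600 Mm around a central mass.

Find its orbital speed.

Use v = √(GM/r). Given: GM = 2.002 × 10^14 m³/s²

Convert to SI: r = 600 Mm = 6e+08 m.
For a circular orbit, gravity supplies the centripetal force, so v = √(GM / r).
v = √(2.002e+14 / 6e+08) m/s ≈ 577.6 m/s = 577.6 m/s.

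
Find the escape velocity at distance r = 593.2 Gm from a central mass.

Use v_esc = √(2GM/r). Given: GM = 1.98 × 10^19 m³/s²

Convert to SI: r = 593.2 Gm = 5.932e+11 m.
Escape velocity comes from setting total energy to zero: ½v² − GM/r = 0 ⇒ v_esc = √(2GM / r).
v_esc = √(2 · 1.98e+19 / 5.932e+11) m/s ≈ 8170 m/s = 8.17 km/s.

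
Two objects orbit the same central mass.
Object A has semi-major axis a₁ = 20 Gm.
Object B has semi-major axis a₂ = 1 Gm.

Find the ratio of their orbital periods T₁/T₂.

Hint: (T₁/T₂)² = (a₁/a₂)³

Convert to SI: a₁ = 20 Gm = 2e+10 m; a₂ = 1 Gm = 1e+09 m.
From Kepler's third law, (T₁/T₂)² = (a₁/a₂)³, so T₁/T₂ = (a₁/a₂)^(3/2).
a₁/a₂ = 2e+10 / 1e+09 = 20.
T₁/T₂ = (20)^(3/2) ≈ 89.44.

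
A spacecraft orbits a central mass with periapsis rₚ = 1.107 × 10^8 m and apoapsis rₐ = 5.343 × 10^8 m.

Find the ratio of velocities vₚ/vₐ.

Conservation of angular momentum gives rₚvₚ = rₐvₐ, so vₚ/vₐ = rₐ/rₚ.
vₚ/vₐ = 5.343e+08 / 1.107e+08 ≈ 4.827.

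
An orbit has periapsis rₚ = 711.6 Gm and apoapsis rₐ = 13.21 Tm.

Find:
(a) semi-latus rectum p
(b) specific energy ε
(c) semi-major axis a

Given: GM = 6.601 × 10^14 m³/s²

Convert to SI: rₚ = 711.6 Gm = 7.116e+11 m; rₐ = 13.21 Tm = 1.321e+13 m.
(a) From a = (rₚ + rₐ)/2 = 6.9608e+12 m and e = (rₐ − rₚ)/(rₐ + rₚ) = 0.89777, p = a(1 − e²) = 6.9608e+12 · (1 − (0.89777)²) ≈ 1.35e+12 m
(b) With a = (rₚ + rₐ)/2 = 6.9608e+12 m, ε = −GM/(2a) = −6.601e+14/(2 · 6.9608e+12) J/kg ≈ -47.42 J/kg
(c) a = (rₚ + rₐ)/2 = (7.116e+11 + 1.321e+13)/2 ≈ 6.961e+12 m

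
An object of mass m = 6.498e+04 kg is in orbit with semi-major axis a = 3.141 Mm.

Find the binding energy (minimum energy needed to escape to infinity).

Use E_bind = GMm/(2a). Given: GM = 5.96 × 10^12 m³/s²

Convert to SI: a = 3.141 Mm = 3.141e+06 m.
Total orbital energy is E = −GMm/(2a); binding energy is E_bind = −E = GMm/(2a).
E_bind = 5.96e+12 · 6.498e+04 / (2 · 3.141e+06) J ≈ 6.165e+10 J = 61.65 GJ.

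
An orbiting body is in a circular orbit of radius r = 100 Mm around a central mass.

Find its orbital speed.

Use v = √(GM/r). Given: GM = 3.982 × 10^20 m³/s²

Convert to SI: r = 100 Mm = 1e+08 m.
For a circular orbit, gravity supplies the centripetal force, so v = √(GM / r).
v = √(3.982e+20 / 1e+08) m/s ≈ 1.995e+06 m/s = 1995 km/s.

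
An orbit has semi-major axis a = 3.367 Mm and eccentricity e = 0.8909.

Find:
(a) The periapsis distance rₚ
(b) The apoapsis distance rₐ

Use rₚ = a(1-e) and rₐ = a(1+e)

Convert to SI: a = 3.367 Mm = 3.367e+06 m.
(a) rₚ = a(1 − e) = 3.367e+06 · (1 − 0.8909) = 3.367e+06 · 0.1091 ≈ 3.673e+05 m = 367.3 km.
(b) rₐ = a(1 + e) = 3.367e+06 · (1 + 0.8909) = 3.367e+06 · 1.8909 ≈ 6.367e+06 m = 6.367 Mm.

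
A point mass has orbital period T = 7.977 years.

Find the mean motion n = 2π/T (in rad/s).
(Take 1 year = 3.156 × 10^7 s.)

Convert to SI: T = 7.977 years = 2.51754e+08 s.
n = 2π / T.
n = 2π / 2.51754e+08 s ≈ 2.496e-08 rad/s.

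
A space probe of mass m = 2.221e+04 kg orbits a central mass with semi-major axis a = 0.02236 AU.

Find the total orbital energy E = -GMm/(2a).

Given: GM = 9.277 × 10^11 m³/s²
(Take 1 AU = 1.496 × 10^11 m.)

Convert to SI: a = 0.02236 AU = 3.34506e+09 m.
E = −GMm / (2a).
E = −9.277e+11 · 2.221e+04 / (2 · 3.34506e+09) J ≈ -3.08e+06 J = -3.08 MJ.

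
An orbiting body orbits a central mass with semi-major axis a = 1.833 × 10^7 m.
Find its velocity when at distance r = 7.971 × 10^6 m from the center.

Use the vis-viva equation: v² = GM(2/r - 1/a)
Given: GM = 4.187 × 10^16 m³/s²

Vis-viva: v = √(GM · (2/r − 1/a)).
2/r − 1/a = 2/7.971e+06 − 1/1.833e+07 = 1.96354e-07 m⁻¹.
v = √(4.187e+16 · 1.96354e-07) m/s ≈ 9.067e+04 m/s = 90.67 km/s.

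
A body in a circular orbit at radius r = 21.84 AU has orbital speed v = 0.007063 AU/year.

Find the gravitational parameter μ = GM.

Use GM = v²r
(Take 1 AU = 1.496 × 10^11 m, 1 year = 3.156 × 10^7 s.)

Convert to SI: r = 21.84 AU = 3.26726e+12 m; v = 0.007063 AU/year = 33.4799 m/s.
For a circular orbit v² = GM/r, so GM = v² · r.
GM = (33.4799)² · 3.26726e+12 m³/s² ≈ 3.662e+15 m³/s² = 3.662 × 10^15 m³/s².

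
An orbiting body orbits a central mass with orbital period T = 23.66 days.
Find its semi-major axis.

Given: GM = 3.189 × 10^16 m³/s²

Convert to SI: T = 23.66 days = 2.04422e+06 s.
Invert Kepler's third law: a = (GM · T² / (4π²))^(1/3).
Substituting T = 2.04422e+06 s and GM = 3.189e+16 m³/s²:
a = (3.189e+16 · (2.04422e+06)² / (4π²))^(1/3) m
a ≈ 1.5e+09 m = 1.5 Gm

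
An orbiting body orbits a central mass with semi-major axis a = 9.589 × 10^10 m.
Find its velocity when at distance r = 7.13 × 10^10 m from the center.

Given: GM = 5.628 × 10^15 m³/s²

Vis-viva: v = √(GM · (2/r − 1/a)).
2/r − 1/a = 2/7.13e+10 − 1/9.589e+10 = 1.76219e-11 m⁻¹.
v = √(5.628e+15 · 1.76219e-11) m/s ≈ 314.9 m/s = 314.9 m/s.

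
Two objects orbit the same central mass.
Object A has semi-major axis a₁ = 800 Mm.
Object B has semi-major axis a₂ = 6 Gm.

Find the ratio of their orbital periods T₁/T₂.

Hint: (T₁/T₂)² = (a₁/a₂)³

Convert to SI: a₁ = 800 Mm = 8e+08 m; a₂ = 6 Gm = 6e+09 m.
From Kepler's third law, (T₁/T₂)² = (a₁/a₂)³, so T₁/T₂ = (a₁/a₂)^(3/2).
a₁/a₂ = 8e+08 / 6e+09 = 0.133333.
T₁/T₂ = (0.133333)^(3/2) ≈ 0.04869.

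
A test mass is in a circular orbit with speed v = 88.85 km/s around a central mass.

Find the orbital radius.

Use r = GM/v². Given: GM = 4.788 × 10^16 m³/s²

Convert to SI: v = 88.85 km/s = 88850 m/s.
For a circular orbit, v² = GM / r, so r = GM / v².
r = 4.788e+16 / (88850)² m ≈ 6.065e+06 m = 6.065 × 10^6 m.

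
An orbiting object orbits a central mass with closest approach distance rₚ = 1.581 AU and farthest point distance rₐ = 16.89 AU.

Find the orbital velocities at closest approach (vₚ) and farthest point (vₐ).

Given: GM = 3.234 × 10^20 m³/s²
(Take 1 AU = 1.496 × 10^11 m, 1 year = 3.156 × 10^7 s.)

Convert to SI: rₚ = 1.581 AU = 2.36518e+11 m; rₐ = 16.89 AU = 2.52674e+12 m.
Use the vis-viva equation v² = GM(2/r − 1/a) with a = (rₚ + rₐ)/2 = (2.36518e+11 + 2.52674e+12)/2 = 1.38163e+12 m.
vₚ = √(GM · (2/rₚ − 1/a)) = √(3.234e+20 · (2/2.36518e+11 − 1/1.38163e+12)) m/s ≈ 5.001e+04 m/s = 10.55 AU/year.
vₐ = √(GM · (2/rₐ − 1/a)) = √(3.234e+20 · (2/2.52674e+12 − 1/1.38163e+12)) m/s ≈ 4681 m/s = 0.9875 AU/year.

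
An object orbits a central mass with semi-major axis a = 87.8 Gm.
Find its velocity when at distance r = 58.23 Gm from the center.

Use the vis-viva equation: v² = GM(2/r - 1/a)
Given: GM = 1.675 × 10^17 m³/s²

Convert to SI: a = 87.8 Gm = 8.78e+10 m; r = 58.23 Gm = 5.823e+10 m.
Vis-viva: v = √(GM · (2/r − 1/a)).
2/r − 1/a = 2/5.823e+10 − 1/8.78e+10 = 2.2957e-11 m⁻¹.
v = √(1.675e+17 · 2.2957e-11) m/s ≈ 1961 m/s = 1.961 km/s.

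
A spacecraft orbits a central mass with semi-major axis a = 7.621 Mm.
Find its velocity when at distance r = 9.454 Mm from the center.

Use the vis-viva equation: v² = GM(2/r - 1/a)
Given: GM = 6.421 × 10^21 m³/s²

Convert to SI: a = 7.621 Mm = 7.621e+06 m; r = 9.454 Mm = 9.454e+06 m.
Vis-viva: v = √(GM · (2/r − 1/a)).
2/r − 1/a = 2/9.454e+06 − 1/7.621e+06 = 8.03343e-08 m⁻¹.
v = √(6.421e+21 · 8.03343e-08) m/s ≈ 2.271e+07 m/s = 2.271e+04 km/s.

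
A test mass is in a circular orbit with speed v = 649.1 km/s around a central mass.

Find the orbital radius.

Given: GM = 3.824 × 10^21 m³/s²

Convert to SI: v = 649.1 km/s = 649100 m/s.
For a circular orbit, v² = GM / r, so r = GM / v².
r = 3.824e+21 / (649100)² m ≈ 9.076e+09 m = 9.076 Gm.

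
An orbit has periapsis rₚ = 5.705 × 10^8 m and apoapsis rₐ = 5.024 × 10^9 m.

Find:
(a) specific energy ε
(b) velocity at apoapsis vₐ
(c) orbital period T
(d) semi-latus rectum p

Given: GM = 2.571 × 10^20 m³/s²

(a) With a = (rₚ + rₐ)/2 = 2.79725e+09 m, ε = −GM/(2a) = −2.571e+20/(2 · 2.79725e+09) J/kg ≈ -4.596e+10 J/kg
(b) With a = (rₚ + rₐ)/2 = 2.79725e+09 m, vₐ = √(GM (2/rₐ − 1/a)) = √(2.571e+20 · (2/5.024e+09 − 1/2.79725e+09)) m/s ≈ 1.022e+05 m/s
(c) With a = (rₚ + rₐ)/2 = 2.79725e+09 m, T = 2π √(a³/GM) = 2π √((2.79725e+09)³/2.571e+20) s ≈ 5.797e+04 s
(d) From a = (rₚ + rₐ)/2 = 2.79725e+09 m and e = (rₐ − rₚ)/(rₐ + rₚ) = 0.79605, p = a(1 − e²) = 2.79725e+09 · (1 − (0.79605)²) ≈ 1.025e+09 m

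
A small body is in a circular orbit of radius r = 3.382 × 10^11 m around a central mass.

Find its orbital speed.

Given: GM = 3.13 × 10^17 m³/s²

For a circular orbit, gravity supplies the centripetal force, so v = √(GM / r).
v = √(3.13e+17 / 3.382e+11) m/s ≈ 962 m/s = 962 m/s.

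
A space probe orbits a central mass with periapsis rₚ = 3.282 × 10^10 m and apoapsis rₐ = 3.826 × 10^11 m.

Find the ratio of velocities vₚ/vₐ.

Conservation of angular momentum gives rₚvₚ = rₐvₐ, so vₚ/vₐ = rₐ/rₚ.
vₚ/vₐ = 3.826e+11 / 3.282e+10 ≈ 11.66.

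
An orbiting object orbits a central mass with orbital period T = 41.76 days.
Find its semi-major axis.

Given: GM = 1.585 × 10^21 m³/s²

Convert to SI: T = 41.76 days = 3.60806e+06 s.
Invert Kepler's third law: a = (GM · T² / (4π²))^(1/3).
Substituting T = 3.60806e+06 s and GM = 1.585e+21 m³/s²:
a = (1.585e+21 · (3.60806e+06)² / (4π²))^(1/3) m
a ≈ 8.055e+10 m = 80.55 Gm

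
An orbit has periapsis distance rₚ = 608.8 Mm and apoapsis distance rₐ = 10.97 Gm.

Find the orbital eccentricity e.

Convert to SI: rₚ = 608.8 Mm = 6.088e+08 m; rₐ = 10.97 Gm = 1.097e+10 m.
e = (rₐ − rₚ) / (rₐ + rₚ).
e = (1.097e+10 − 6.088e+08) / (1.097e+10 + 6.088e+08) = 1.03612e+10 / 1.15788e+10 ≈ 0.8948.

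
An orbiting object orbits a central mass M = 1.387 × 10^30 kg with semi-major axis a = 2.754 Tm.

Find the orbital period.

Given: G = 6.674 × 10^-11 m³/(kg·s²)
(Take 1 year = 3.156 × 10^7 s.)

Convert to SI: a = 2.754 Tm = 2.754e+12 m.
GM = G · M = 6.674e-11 · 1.387e+30 = 9.25684e+19 m³/s².
Kepler's third law: T = 2π √(a³ / GM).
Substituting a = 2.754e+12 m and GM = 9.25684e+19 m³/s²:
T = 2π √((2.754e+12)³ / 9.25684e+19) s
T ≈ 2.985e+09 s = 94.57 years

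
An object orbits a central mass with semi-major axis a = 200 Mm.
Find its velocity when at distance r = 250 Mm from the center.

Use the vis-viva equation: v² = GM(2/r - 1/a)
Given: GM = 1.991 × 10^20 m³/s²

Convert to SI: a = 200 Mm = 2e+08 m; r = 250 Mm = 2.5e+08 m.
Vis-viva: v = √(GM · (2/r − 1/a)).
2/r − 1/a = 2/2.5e+08 − 1/2e+08 = 3e-09 m⁻¹.
v = √(1.991e+20 · 3e-09) m/s ≈ 7.729e+05 m/s = 772.9 km/s.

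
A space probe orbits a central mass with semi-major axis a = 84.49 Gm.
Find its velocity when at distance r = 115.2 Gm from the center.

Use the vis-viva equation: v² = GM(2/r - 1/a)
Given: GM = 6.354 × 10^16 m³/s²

Convert to SI: a = 84.49 Gm = 8.449e+10 m; r = 115.2 Gm = 1.152e+11 m.
Vis-viva: v = √(GM · (2/r − 1/a)).
2/r − 1/a = 2/1.152e+11 − 1/8.449e+10 = 5.52539e-12 m⁻¹.
v = √(6.354e+16 · 5.52539e-12) m/s ≈ 592.5 m/s = 592.5 m/s.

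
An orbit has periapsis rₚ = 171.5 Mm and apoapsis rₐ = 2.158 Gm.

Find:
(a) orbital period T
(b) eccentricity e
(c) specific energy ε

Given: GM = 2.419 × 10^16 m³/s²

Convert to SI: rₚ = 171.5 Mm = 1.715e+08 m; rₐ = 2.158 Gm = 2.158e+09 m.
(a) With a = (rₚ + rₐ)/2 = 1.16475e+09 m, T = 2π √(a³/GM) = 2π √((1.16475e+09)³/2.419e+16) s ≈ 1.606e+06 s
(b) e = (rₐ − rₚ)/(rₐ + rₚ) = (2.158e+09 − 1.715e+08)/(2.158e+09 + 1.715e+08) ≈ 0.8528
(c) With a = (rₚ + rₐ)/2 = 1.16475e+09 m, ε = −GM/(2a) = −2.419e+16/(2 · 1.16475e+09) J/kg ≈ -1.038e+07 J/kg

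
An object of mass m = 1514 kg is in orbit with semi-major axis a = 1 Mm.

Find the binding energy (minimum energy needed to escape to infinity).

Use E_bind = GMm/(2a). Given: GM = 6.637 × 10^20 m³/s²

Convert to SI: a = 1 Mm = 1e+06 m.
Total orbital energy is E = −GMm/(2a); binding energy is E_bind = −E = GMm/(2a).
E_bind = 6.637e+20 · 1514 / (2 · 1e+06) J ≈ 5.024e+17 J = 502.4 PJ.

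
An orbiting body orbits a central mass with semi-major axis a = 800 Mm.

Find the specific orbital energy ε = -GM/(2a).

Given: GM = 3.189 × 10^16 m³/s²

Convert to SI: a = 800 Mm = 8e+08 m.
ε = −GM / (2a).
ε = −3.189e+16 / (2 · 8e+08) J/kg ≈ -1.993e+07 J/kg = -19.93 MJ/kg.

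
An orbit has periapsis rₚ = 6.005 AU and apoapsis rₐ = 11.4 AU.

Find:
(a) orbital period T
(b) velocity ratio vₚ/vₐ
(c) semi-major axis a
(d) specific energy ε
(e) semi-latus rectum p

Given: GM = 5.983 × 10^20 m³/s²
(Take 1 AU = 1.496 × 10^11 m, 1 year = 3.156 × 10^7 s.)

Convert to SI: rₚ = 6.005 AU = 8.98348e+11 m; rₐ = 11.4 AU = 1.70544e+12 m.
(a) With a = (rₚ + rₐ)/2 = 1.30189e+12 m, T = 2π √(a³/GM) = 2π √((1.30189e+12)³/5.983e+20) s ≈ 3.816e+08 s
(b) Conservation of angular momentum (rₚvₚ = rₐvₐ) gives vₚ/vₐ = rₐ/rₚ = 1.70544e+12/8.98348e+11 ≈ 1.898
(c) a = (rₚ + rₐ)/2 = (8.98348e+11 + 1.70544e+12)/2 ≈ 1.302e+12 m
(d) With a = (rₚ + rₐ)/2 = 1.30189e+12 m, ε = −GM/(2a) = −5.983e+20/(2 · 1.30189e+12) J/kg ≈ -2.298e+08 J/kg
(e) From a = (rₚ + rₐ)/2 = 1.30189e+12 m and e = (rₐ − rₚ)/(rₐ + rₚ) = 0.309968, p = a(1 − e²) = 1.30189e+12 · (1 − (0.309968)²) ≈ 1.177e+12 m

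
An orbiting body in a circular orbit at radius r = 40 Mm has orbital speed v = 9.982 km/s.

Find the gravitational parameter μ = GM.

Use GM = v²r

Convert to SI: r = 40 Mm = 4e+07 m; v = 9.982 km/s = 9982 m/s.
For a circular orbit v² = GM/r, so GM = v² · r.
GM = (9982)² · 4e+07 m³/s² ≈ 3.986e+15 m³/s² = 3.986 × 10^15 m³/s².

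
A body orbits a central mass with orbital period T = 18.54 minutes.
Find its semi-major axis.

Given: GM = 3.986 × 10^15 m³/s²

Convert to SI: T = 18.54 minutes = 1112.4 s.
Invert Kepler's third law: a = (GM · T² / (4π²))^(1/3).
Substituting T = 1112.4 s and GM = 3.986e+15 m³/s²:
a = (3.986e+15 · (1112.4)² / (4π²))^(1/3) m
a ≈ 4.999e+06 m = 4.999 Mm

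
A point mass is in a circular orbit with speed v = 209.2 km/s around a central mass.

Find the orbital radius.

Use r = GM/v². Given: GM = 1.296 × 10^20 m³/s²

Convert to SI: v = 209.2 km/s = 209200 m/s.
For a circular orbit, v² = GM / r, so r = GM / v².
r = 1.296e+20 / (209200)² m ≈ 2.961e+09 m = 2.961 Gm.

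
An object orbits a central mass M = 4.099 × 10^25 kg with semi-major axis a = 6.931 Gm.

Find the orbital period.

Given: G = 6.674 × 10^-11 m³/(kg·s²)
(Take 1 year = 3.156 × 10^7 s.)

Convert to SI: a = 6.931 Gm = 6.931e+09 m.
GM = G · M = 6.674e-11 · 4.099e+25 = 2.73567e+15 m³/s².
Kepler's third law: T = 2π √(a³ / GM).
Substituting a = 6.931e+09 m and GM = 2.73567e+15 m³/s²:
T = 2π √((6.931e+09)³ / 2.73567e+15) s
T ≈ 6.932e+07 s = 2.196 years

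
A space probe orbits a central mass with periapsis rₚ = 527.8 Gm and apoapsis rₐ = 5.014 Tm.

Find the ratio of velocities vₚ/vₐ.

Convert to SI: rₚ = 527.8 Gm = 5.278e+11 m; rₐ = 5.014 Tm = 5.014e+12 m.
Conservation of angular momentum gives rₚvₚ = rₐvₐ, so vₚ/vₐ = rₐ/rₚ.
vₚ/vₐ = 5.014e+12 / 5.278e+11 ≈ 9.5.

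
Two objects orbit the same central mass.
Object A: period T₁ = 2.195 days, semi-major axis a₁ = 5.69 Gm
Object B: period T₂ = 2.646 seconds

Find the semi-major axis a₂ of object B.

Convert to SI: T₁ = 2.195 days = 189648 s; a₁ = 5.69 Gm = 5.69e+09 m.
Kepler's third law: (T₁/T₂)² = (a₁/a₂)³ ⇒ a₂ = a₁ · (T₂/T₁)^(2/3).
T₂/T₁ = 2.646 / 189648 = 1.39522e-05.
a₂ = 5.69e+09 · (1.39522e-05)^(2/3) m ≈ 3.298e+06 m = 3.298 Mm.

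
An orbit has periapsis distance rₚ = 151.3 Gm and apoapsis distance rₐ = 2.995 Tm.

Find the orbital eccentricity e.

Convert to SI: rₚ = 151.3 Gm = 1.513e+11 m; rₐ = 2.995 Tm = 2.995e+12 m.
e = (rₐ − rₚ) / (rₐ + rₚ).
e = (2.995e+12 − 1.513e+11) / (2.995e+12 + 1.513e+11) = 2.8437e+12 / 3.1463e+12 ≈ 0.9038.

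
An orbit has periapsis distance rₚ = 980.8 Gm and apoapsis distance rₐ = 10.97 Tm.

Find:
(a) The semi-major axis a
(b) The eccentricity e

Convert to SI: rₚ = 980.8 Gm = 9.808e+11 m; rₐ = 10.97 Tm = 1.097e+13 m.
(a) a = (rₚ + rₐ) / 2 = (9.808e+11 + 1.097e+13) / 2 ≈ 5.975e+12 m = 5.975 Tm.
(b) e = (rₐ − rₚ) / (rₐ + rₚ) = (1.097e+13 − 9.808e+11) / (1.097e+13 + 9.808e+11) ≈ 0.8359.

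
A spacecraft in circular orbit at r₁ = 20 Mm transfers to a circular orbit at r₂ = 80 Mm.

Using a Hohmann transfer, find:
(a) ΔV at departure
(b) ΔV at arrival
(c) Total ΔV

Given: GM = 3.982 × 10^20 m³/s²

Convert to SI: r₁ = 20 Mm = 2e+07 m; r₂ = 80 Mm = 8e+07 m.
Transfer semi-major axis: a_t = (r₁ + r₂)/2 = (2e+07 + 8e+07)/2 = 5e+07 m.
Circular speeds: v₁ = √(GM/r₁) = 4.46206e+06 m/s, v₂ = √(GM/r₂) = 2.23103e+06 m/s.
Transfer speeds (vis-viva v² = GM(2/r − 1/a_t)): v₁ᵗ = 5.64411e+06 m/s, v₂ᵗ = 1.41103e+06 m/s.
(a) ΔV₁ = |v₁ᵗ − v₁| ≈ 1.182e+06 m/s = 1182 km/s.
(b) ΔV₂ = |v₂ − v₂ᵗ| ≈ 8.2e+05 m/s = 820 km/s.
(c) ΔV_total = ΔV₁ + ΔV₂ ≈ 2.002e+06 m/s = 2002 km/s.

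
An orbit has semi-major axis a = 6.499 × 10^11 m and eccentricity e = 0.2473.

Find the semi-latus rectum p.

p = a (1 − e²).
p = 6.499e+11 · (1 − (0.2473)²) = 6.499e+11 · 0.938843 ≈ 6.102e+11 m = 6.102 × 10^11 m.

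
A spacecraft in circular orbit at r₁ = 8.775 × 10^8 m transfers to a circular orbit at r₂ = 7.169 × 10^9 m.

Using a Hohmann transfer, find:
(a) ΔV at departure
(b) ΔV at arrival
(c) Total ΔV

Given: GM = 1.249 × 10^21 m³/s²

Transfer semi-major axis: a_t = (r₁ + r₂)/2 = (8.775e+08 + 7.169e+09)/2 = 4.02325e+09 m.
Circular speeds: v₁ = √(GM/r₁) = 1.19305e+06 m/s, v₂ = √(GM/r₂) = 417400 m/s.
Transfer speeds (vis-viva v² = GM(2/r − 1/a_t)): v₁ᵗ = 1.59257e+06 m/s, v₂ᵗ = 194934 m/s.
(a) ΔV₁ = |v₁ᵗ − v₁| ≈ 3.995e+05 m/s = 399.5 km/s.
(b) ΔV₂ = |v₂ − v₂ᵗ| ≈ 2.225e+05 m/s = 222.5 km/s.
(c) ΔV_total = ΔV₁ + ΔV₂ ≈ 6.22e+05 m/s = 622 km/s.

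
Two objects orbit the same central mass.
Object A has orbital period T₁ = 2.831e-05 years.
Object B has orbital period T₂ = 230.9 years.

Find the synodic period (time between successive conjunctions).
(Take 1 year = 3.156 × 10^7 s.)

Convert to SI: T₁ = 2.831e-05 years = 893.464 s; T₂ = 230.9 years = 7.2872e+09 s.
T_syn = |T₁ · T₂ / (T₁ − T₂)|.
T_syn = |893.464 · 7.2872e+09 / (893.464 − 7.2872e+09)| s ≈ 893.5 s = 2.831e-05 years.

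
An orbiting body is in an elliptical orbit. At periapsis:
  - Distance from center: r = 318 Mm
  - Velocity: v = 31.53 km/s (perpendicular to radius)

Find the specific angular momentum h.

Convert to SI: r = 318 Mm = 3.18e+08 m; v = 31.53 km/s = 31530 m/s.
With v perpendicular to r, h = r · v.
h = 3.18e+08 · 31530 m²/s ≈ 1.003e+13 m²/s.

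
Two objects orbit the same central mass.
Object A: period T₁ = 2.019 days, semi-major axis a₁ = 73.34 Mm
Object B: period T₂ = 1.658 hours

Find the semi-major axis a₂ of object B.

Convert to SI: T₁ = 2.019 days = 174442 s; a₁ = 73.34 Mm = 7.334e+07 m; T₂ = 1.658 hours = 5968.8 s.
Kepler's third law: (T₁/T₂)² = (a₁/a₂)³ ⇒ a₂ = a₁ · (T₂/T₁)^(2/3).
T₂/T₁ = 5968.8 / 174442 = 0.0342166.
a₂ = 7.334e+07 · (0.0342166)^(2/3) m ≈ 7.73e+06 m = 7.73 Mm.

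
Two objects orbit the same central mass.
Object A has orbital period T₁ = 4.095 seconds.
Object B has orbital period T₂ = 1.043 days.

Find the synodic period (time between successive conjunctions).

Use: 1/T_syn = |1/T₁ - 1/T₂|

Convert to SI: T₂ = 1.043 days = 90115.2 s.
T_syn = |T₁ · T₂ / (T₁ − T₂)|.
T_syn = |4.095 · 90115.2 / (4.095 − 90115.2)| s ≈ 4.095 s = 4.095 seconds.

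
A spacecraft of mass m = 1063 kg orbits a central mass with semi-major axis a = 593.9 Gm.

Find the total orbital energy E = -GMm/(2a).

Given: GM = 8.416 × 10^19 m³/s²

Convert to SI: a = 593.9 Gm = 5.939e+11 m.
E = −GMm / (2a).
E = −8.416e+19 · 1063 / (2 · 5.939e+11) J ≈ -7.532e+10 J = -75.32 GJ.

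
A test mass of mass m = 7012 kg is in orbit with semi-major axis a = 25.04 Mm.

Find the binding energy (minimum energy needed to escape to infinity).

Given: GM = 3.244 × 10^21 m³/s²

Convert to SI: a = 25.04 Mm = 2.504e+07 m.
Total orbital energy is E = −GMm/(2a); binding energy is E_bind = −E = GMm/(2a).
E_bind = 3.244e+21 · 7012 / (2 · 2.504e+07) J ≈ 4.542e+17 J = 454.2 PJ.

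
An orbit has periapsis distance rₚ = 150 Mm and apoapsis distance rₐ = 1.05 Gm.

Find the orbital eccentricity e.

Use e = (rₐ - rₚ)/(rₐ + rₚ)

Convert to SI: rₚ = 150 Mm = 1.5e+08 m; rₐ = 1.05 Gm = 1.05e+09 m.
e = (rₐ − rₚ) / (rₐ + rₚ).
e = (1.05e+09 − 1.5e+08) / (1.05e+09 + 1.5e+08) = 9e+08 / 1.2e+09 ≈ 0.75.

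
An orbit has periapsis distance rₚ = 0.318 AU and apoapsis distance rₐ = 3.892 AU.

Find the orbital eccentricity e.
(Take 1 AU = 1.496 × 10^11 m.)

Convert to SI: rₚ = 0.318 AU = 4.75728e+10 m; rₐ = 3.892 AU = 5.82243e+11 m.
e = (rₐ − rₚ) / (rₐ + rₚ).
e = (5.82243e+11 − 4.75728e+10) / (5.82243e+11 + 4.75728e+10) = 5.3467e+11 / 6.29816e+11 ≈ 0.8489.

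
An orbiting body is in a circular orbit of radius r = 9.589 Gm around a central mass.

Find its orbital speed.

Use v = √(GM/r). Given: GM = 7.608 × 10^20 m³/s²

Convert to SI: r = 9.589 Gm = 9.589e+09 m.
For a circular orbit, gravity supplies the centripetal force, so v = √(GM / r).
v = √(7.608e+20 / 9.589e+09) m/s ≈ 2.817e+05 m/s = 281.7 km/s.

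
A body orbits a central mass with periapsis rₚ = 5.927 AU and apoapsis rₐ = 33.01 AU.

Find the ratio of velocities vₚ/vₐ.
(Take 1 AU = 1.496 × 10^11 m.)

Convert to SI: rₚ = 5.927 AU = 8.86679e+11 m; rₐ = 33.01 AU = 4.9383e+12 m.
Conservation of angular momentum gives rₚvₚ = rₐvₐ, so vₚ/vₐ = rₐ/rₚ.
vₚ/vₐ = 4.9383e+12 / 8.86679e+11 ≈ 5.569.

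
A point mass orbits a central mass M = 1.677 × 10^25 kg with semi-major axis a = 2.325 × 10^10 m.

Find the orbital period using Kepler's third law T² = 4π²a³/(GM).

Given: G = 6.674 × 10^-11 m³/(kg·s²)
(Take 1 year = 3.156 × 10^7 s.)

GM = G · M = 6.674e-11 · 1.677e+25 = 1.11923e+15 m³/s².
Kepler's third law: T = 2π √(a³ / GM).
Substituting a = 2.325e+10 m and GM = 1.11923e+15 m³/s²:
T = 2π √((2.325e+10)³ / 1.11923e+15) s
T ≈ 6.658e+08 s = 21.1 years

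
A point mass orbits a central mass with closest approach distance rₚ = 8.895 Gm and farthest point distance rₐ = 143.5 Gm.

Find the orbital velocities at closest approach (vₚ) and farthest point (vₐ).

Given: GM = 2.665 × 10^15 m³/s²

Convert to SI: rₚ = 8.895 Gm = 8.895e+09 m; rₐ = 143.5 Gm = 1.435e+11 m.
Use the vis-viva equation v² = GM(2/r − 1/a) with a = (rₚ + rₐ)/2 = (8.895e+09 + 1.435e+11)/2 = 7.61975e+10 m.
vₚ = √(GM · (2/rₚ − 1/a)) = √(2.665e+15 · (2/8.895e+09 − 1/7.61975e+10)) m/s ≈ 751.2 m/s = 751.2 m/s.
vₐ = √(GM · (2/rₐ − 1/a)) = √(2.665e+15 · (2/1.435e+11 − 1/7.61975e+10)) m/s ≈ 46.56 m/s = 46.56 m/s.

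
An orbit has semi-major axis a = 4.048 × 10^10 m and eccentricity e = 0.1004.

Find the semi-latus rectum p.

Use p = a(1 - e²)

p = a (1 − e²).
p = 4.048e+10 · (1 − (0.1004)²) = 4.048e+10 · 0.98992 ≈ 4.007e+10 m = 4.007 × 10^10 m.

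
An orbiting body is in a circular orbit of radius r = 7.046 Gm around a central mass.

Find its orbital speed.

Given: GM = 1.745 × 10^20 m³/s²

Convert to SI: r = 7.046 Gm = 7.046e+09 m.
For a circular orbit, gravity supplies the centripetal force, so v = √(GM / r).
v = √(1.745e+20 / 7.046e+09) m/s ≈ 1.574e+05 m/s = 157.4 km/s.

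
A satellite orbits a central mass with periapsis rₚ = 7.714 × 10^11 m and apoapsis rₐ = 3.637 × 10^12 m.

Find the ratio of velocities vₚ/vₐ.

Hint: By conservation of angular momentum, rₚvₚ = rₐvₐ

Conservation of angular momentum gives rₚvₚ = rₐvₐ, so vₚ/vₐ = rₐ/rₚ.
vₚ/vₐ = 3.637e+12 / 7.714e+11 ≈ 4.715.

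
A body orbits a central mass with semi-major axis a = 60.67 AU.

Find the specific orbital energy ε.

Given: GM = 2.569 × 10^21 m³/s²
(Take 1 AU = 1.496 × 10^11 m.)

Convert to SI: a = 60.67 AU = 9.07623e+12 m.
ε = −GM / (2a).
ε = −2.569e+21 / (2 · 9.07623e+12) J/kg ≈ -1.415e+08 J/kg = -141.5 MJ/kg.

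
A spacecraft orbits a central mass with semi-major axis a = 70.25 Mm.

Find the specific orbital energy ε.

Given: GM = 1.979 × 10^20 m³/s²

Convert to SI: a = 70.25 Mm = 7.025e+07 m.
ε = −GM / (2a).
ε = −1.979e+20 / (2 · 7.025e+07) J/kg ≈ -1.409e+12 J/kg = -1409 GJ/kg.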